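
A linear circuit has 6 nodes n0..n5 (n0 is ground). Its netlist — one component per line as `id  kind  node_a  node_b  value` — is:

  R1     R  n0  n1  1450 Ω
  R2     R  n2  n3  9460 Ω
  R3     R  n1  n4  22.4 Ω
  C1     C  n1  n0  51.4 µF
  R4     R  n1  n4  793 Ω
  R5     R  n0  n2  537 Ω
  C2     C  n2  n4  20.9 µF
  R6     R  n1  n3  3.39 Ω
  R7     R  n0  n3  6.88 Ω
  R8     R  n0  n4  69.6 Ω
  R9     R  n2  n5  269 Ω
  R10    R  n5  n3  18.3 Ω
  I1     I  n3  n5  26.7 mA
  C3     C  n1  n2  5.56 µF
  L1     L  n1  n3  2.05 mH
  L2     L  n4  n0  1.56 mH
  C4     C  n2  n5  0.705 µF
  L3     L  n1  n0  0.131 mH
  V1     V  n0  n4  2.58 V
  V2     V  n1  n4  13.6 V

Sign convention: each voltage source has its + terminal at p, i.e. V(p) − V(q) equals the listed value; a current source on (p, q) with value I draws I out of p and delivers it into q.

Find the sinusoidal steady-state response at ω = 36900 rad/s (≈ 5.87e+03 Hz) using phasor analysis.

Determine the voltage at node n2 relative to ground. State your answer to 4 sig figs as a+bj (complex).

0.4153-0.09515j V

MNA unknowns: 5 node voltages V₁..V_5 plus 2 source currents (V1, V2)
R1: Y=0.0006897+0.000j on G[0,1]
R2: Y=0.0001057+0.000j on G[2,3]
R3: Y=0.04464+0.000j on G[1,4]
C1: Y=0.000+1.897j on G[1,0]
R4: Y=0.001261+0.000j on G[1,4]
R5: Y=0.001862+0.000j on G[0,2]
C2: Y=0.000+0.7712j on G[2,4]
R6: Y=0.2950+0.000j on G[1,3]
R7: Y=0.1453+0.000j on G[0,3]
R8: Y=0.01437+0.000j on G[0,4]
R9: Y=0.003717+0.000j on G[2,5]
R10: Y=0.05464+0.000j on G[5,3]
I1: z[3]−=0.0267, z[5]+=0.0267
C3: Y=0.000+0.2052j on G[1,2]
L1: Y=0.000-0.01322j on G[1,3]
L2: Y=0.000-0.01737j on G[4,0]
C4: Y=0.000+0.02601j on G[2,5]
L3: Y=0.000-0.2069j on G[1,0]
V1: row V0−V4=2.58, i_V1 at 0,4
V2: row V1−V4=13.6, i_V2 at 1,4
solve → V1=11.02+0.000j, V2=0.4153-0.09515j, V3=7.182-0.4198j, V4=-2.580+0.000j, V5=5.970-2.875j
aux → i_V1=1.015+18.61j, i_V2=-1.750-20.87j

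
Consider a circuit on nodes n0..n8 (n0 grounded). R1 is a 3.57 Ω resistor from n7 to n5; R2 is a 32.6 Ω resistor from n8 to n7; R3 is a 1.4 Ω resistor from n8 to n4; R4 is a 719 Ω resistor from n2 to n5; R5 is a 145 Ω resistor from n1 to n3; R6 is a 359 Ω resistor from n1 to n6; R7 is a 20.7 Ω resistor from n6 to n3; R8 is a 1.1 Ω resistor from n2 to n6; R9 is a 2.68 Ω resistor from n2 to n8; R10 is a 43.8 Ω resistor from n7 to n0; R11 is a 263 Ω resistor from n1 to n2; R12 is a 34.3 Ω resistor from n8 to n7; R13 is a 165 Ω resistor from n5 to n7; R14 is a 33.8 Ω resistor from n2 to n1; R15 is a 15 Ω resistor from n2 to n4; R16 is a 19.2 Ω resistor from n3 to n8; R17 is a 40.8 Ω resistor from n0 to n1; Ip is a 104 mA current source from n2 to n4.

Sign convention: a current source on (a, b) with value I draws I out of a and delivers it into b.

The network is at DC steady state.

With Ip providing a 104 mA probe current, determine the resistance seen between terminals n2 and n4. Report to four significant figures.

R_eq = 3.069 Ω

MNA unknowns: 8 node voltages V₁..V_8
R1: Y=0.2801 on G[7,5]
R2: Y=0.03067 on G[8,7]
R3: Y=0.7143 on G[8,4]
R4: Y=0.001391 on G[2,5]
R5: Y=0.006897 on G[1,3]
R6: Y=0.002786 on G[1,6]
R7: Y=0.04831 on G[6,3]
R8: Y=0.9091 on G[2,6]
R9: Y=0.3731 on G[2,8]
R10: Y=0.02283 on G[7,0]
R11: Y=0.003802 on G[1,2]
R12: Y=0.02915 on G[8,7]
R13: Y=0.006061 on G[5,7]
R14: Y=0.02959 on G[2,1]
R15: Y=0.06667 on G[2,4]
R16: Y=0.05208 on G[3,8]
R17: Y=0.02451 on G[0,1]
Ip: z[2]−=0.104, z[4]+=0.104
solve → V1=-0.05970, V2=-0.1107, V3=-0.006321, V4=0.2084, V5=0.06324, V6=-0.1053, V7=0.06409, V8=0.09259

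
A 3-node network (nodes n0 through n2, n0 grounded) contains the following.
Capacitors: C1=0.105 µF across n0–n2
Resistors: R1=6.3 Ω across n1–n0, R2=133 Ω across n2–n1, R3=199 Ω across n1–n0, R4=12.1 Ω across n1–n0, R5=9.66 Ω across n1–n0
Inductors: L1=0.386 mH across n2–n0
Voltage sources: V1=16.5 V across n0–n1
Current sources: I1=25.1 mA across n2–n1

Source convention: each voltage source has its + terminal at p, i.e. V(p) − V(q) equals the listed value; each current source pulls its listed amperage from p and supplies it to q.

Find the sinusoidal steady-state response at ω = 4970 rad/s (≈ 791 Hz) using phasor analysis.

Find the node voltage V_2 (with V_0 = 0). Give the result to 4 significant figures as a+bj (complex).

-0.004135-0.2864j V

Element admittances at ω=4970 rad/s:
  Y(C1) = 0.000+0.0005219j S between n0,n2
  Y(R1) = 0.1587+0.000j S between n1,n0
  Y(R2) = 0.007519+0.000j S between n2,n1
  Y(R3) = 0.005025+0.000j S between n1,n0
  Y(R4) = 0.08264+0.000j S between n1,n0
  Y(R5) = 0.1035+0.000j S between n1,n0
  Y(L1) = 0.000-0.5213j S between n2,n0
  V1: constraint V(n0)−V(n1) = 16.5
  I1: injects 0.0251 A into n1 (from n2)
Assemble and solve the 3×3 MNA system:
  V(n1)=-16.50+0.000j  V(n2)=-0.004135-0.2864j
  i(V1)=-5.923+0.002153j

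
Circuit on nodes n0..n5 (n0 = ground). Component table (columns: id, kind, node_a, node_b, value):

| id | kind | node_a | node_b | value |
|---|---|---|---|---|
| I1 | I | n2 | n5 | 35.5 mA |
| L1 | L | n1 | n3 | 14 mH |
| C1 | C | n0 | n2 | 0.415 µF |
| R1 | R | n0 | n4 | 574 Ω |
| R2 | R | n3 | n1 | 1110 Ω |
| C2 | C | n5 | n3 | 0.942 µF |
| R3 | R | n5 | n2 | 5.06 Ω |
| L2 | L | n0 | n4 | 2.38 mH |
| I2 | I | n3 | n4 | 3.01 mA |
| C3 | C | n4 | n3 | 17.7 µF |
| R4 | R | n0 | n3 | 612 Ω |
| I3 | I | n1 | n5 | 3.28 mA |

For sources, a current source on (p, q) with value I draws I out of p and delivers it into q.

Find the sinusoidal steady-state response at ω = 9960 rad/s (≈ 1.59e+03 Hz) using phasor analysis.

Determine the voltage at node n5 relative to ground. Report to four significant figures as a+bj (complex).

Apply KCL at each of the 5 non-ground nodes and solve the resulting linear system.
Node n1: branches {L1, R2, I3} → V_1 = -0.06762-0.4502j
Node n2: branches {I1, C1, R3} → V_2 = -0.1359-0.2407j
Node n3: branches {L1, R2, C2, I2, C3, R4} → V_3 = -0.01106+4.928e-05j
Node n4: branches {R1, L2, I2, C3} → V_4 = -0.01424-0.02257j
Node n5: branches {I1, C2, R3, I3} → V_5 = 0.04880-0.2435j

0.04880-0.2435j V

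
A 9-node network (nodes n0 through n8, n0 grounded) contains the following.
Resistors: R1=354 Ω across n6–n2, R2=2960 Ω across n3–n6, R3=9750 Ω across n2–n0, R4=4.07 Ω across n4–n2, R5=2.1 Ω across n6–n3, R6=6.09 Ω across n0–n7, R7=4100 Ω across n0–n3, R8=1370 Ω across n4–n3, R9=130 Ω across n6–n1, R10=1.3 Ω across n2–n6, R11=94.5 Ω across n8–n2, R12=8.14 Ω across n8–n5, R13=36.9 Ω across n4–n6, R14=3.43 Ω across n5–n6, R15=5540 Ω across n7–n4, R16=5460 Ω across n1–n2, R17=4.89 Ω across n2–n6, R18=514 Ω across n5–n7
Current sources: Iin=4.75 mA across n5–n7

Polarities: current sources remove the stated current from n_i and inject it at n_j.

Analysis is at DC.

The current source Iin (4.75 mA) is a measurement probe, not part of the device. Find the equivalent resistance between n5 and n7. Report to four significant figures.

Apply KCL at each of the 8 non-ground nodes and solve the resulting linear system.
Node n1: branches {R9, R16} → V_1 = -1.915
Node n2: branches {R1, R3, R4, R10, R11, R16, R17} → V_2 = -1.915
Node n3: branches {R2, R5, R7, R8} → V_3 = -1.914
Node n4: branches {R4, R8, R13, R15} → V_4 = -1.914
Node n5: branches {R12, R14, R18, Iin} → V_5 = -1.919
Node n6: branches {R1, R2, R5, R9, R10, R13, R14, R17} → V_6 = -1.915
Node n7: branches {R6, R15, R18, Iin} → V_7 = 0.004039
Node n8: branches {R11, R12} → V_8 = -1.918

R_eq = 404.8 Ω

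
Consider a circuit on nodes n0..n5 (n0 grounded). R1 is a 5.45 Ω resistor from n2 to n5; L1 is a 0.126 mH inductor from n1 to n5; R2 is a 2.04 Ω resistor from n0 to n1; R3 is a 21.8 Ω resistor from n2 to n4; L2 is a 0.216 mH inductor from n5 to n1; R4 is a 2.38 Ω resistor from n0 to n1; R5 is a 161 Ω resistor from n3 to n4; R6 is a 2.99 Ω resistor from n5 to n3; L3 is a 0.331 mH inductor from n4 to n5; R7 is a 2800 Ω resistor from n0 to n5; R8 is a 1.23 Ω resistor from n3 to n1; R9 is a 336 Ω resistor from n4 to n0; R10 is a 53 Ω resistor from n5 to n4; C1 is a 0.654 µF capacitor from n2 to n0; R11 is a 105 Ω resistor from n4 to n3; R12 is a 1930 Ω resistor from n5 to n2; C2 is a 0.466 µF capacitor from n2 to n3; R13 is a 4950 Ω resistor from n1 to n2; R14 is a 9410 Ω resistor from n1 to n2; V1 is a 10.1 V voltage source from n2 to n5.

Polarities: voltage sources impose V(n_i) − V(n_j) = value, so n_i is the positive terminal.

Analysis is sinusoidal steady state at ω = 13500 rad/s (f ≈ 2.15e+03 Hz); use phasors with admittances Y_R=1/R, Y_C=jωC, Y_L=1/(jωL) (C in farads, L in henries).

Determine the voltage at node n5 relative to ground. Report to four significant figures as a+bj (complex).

0.1527-0.1621j V

MNA unknowns: 5 node voltages V₁..V_5 plus 1 source current (V1)
R1: Y=0.1835+0.000j on G[2,5]
L1: Y=0.000-0.5879j on G[1,5]
R2: Y=0.4902+0.000j on G[0,1]
R3: Y=0.04587+0.000j on G[2,4]
L2: Y=0.000-0.3429j on G[5,1]
R4: Y=0.4202+0.000j on G[0,1]
R5: Y=0.006211+0.000j on G[3,4]
R6: Y=0.3344+0.000j on G[5,3]
L3: Y=0.000-0.2238j on G[4,5]
R7: Y=0.0003571+0.000j on G[0,5]
R8: Y=0.8130+0.000j on G[3,1]
R9: Y=0.002976+0.000j on G[4,0]
R10: Y=0.01887+0.000j on G[5,4]
C1: Y=0.000+0.008829j on G[2,0]
R11: Y=0.009524+0.000j on G[4,3]
R12: Y=0.0005181+0.000j on G[5,2]
C2: Y=0.000+0.006291j on G[2,3]
R13: Y=0.0002020+0.000j on G[1,2]
R14: Y=0.0001063+0.000j on G[1,2]
V1: row V2−V5=10.1, i_V1 at 2,5
solve → V1=-0.004307-0.1048j, V2=10.25-0.1621j, V3=0.05260-0.04233j, V4=0.8182+1.651j, V5=0.1527-0.1621j
aux → i_V1=-2.297-0.07151j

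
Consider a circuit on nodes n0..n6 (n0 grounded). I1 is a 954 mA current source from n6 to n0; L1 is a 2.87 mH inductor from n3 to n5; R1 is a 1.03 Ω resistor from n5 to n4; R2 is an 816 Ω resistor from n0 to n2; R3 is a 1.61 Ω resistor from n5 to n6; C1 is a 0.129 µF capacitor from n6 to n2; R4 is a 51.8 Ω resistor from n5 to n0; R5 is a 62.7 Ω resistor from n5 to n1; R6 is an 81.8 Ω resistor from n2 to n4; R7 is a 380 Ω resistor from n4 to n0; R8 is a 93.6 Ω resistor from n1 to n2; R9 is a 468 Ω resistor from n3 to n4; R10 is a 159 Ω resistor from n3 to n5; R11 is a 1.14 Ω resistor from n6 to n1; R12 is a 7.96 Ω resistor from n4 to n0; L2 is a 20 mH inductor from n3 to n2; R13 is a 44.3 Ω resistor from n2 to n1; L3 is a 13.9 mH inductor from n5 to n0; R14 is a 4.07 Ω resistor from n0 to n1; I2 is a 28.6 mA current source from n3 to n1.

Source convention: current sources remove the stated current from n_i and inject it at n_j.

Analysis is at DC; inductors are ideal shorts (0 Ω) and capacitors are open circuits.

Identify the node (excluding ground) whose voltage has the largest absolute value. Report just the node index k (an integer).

6

Element admittances at DC:
  I1: injects 0.954 A into n0 (from n6)
  L1: short n3↔n5 (DC inductor)
  Y(R1) = 0.9709 S between n5,n4
  Y(R2) = 0.001225 S between n0,n2
  Y(R3) = 0.6211 S between n5,n6
  Y(C1) = 0.000 S between n6,n2
  Y(R4) = 0.01931 S between n5,n0
  Y(R5) = 0.01595 S between n5,n1
  Y(R6) = 0.01222 S between n2,n4
  Y(R7) = 0.002632 S between n4,n0
  Y(R8) = 0.01068 S between n1,n2
  Y(R9) = 0.002137 S between n3,n4
  Y(R10) = 0.006289 S between n3,n5
  Y(R11) = 0.8772 S between n6,n1
  Y(R12) = 0.1256 S between n4,n0
  L2: short n3↔n2 (DC inductor)
  Y(R13) = 0.02257 S between n2,n1
  L3: short n5↔n0 (DC inductor)
  Y(R14) = 0.2457 S between n0,n1
  I2: injects 0.0286 A into n1 (from n3)
Assemble and solve the 9×9 MNA system:
  V(n1)=-0.8047  V(n2)=0.000  V(n3)=0.000  V(n4)=0.000  V(n5)=0.000  V(n6)=-1.108
  i(L1)=-0.05536  i(L2)=0.02676  i(L3)=-0.7563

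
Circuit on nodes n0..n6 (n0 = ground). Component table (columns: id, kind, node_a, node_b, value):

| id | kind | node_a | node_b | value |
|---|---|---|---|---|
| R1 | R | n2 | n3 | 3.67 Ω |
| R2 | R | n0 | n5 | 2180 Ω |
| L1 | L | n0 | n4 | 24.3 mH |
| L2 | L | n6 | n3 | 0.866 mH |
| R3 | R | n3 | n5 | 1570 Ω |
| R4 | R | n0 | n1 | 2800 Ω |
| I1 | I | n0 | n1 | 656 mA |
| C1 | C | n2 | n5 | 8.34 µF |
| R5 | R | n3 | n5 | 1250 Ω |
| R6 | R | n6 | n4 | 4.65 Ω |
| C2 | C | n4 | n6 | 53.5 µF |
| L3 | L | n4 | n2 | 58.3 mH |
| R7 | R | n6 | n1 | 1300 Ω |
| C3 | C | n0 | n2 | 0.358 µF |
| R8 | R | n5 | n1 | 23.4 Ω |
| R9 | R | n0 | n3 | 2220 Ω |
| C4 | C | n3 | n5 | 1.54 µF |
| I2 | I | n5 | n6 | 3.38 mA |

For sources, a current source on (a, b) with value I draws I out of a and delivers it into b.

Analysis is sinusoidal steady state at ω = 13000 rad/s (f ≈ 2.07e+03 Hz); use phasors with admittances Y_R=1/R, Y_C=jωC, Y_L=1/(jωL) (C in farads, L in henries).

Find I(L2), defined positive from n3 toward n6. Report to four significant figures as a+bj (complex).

-0.7416-0.6132j A

Apply KCL at each of the 6 non-ground nodes and solve the resulting linear system.
Node n1: branches {R4, I1, R7, R8} → V_1 = 216.1-244.0j
Node n2: branches {R1, C1, L3, C3} → V_2 = 200.8-243.0j
Node n3: branches {R1, L2, R3, R5, R9, C4} → V_3 = 203.6-240.4j
Node n4: branches {L1, R6, C2, L3} → V_4 = 197.8-232.7j
Node n5: branches {R2, R3, C1, R5, R8, C4, I2} → V_5 = 203.0-246.2j
Node n6: branches {L2, R6, C2, R7, I2} → V_6 = 196.7-232.0j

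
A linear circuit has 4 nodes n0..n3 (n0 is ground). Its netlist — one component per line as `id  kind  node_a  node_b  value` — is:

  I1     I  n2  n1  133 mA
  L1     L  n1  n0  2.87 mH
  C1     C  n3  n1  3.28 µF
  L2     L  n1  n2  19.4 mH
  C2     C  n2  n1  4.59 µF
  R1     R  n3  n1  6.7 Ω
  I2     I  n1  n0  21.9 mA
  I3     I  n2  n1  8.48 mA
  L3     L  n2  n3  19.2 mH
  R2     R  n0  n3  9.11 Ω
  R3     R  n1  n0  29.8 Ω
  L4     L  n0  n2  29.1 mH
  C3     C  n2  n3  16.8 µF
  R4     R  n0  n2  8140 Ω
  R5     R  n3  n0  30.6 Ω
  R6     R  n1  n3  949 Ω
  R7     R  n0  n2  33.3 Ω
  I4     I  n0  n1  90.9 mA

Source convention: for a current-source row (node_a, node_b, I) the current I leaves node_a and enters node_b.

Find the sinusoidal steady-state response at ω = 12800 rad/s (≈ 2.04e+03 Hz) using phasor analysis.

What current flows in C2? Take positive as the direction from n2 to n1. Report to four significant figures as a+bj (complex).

-0.04651-0.04294j A

MNA unknowns: 3 node voltages V₁..V_3
I1: z[2]−=0.133, z[1]+=0.133
L1: Y=0.000-0.02722j on G[1,0]
C1: Y=0.000+0.04198j on G[3,1]
L2: Y=0.000-0.004027j on G[1,2]
C2: Y=0.000+0.05875j on G[2,1]
R1: Y=0.1493+0.000j on G[3,1]
I2: z[1]−=0.0219, z[0]+=0.0219
I3: z[2]−=0.00848, z[1]+=0.00848
L3: Y=0.000-0.004069j on G[2,3]
R2: Y=0.1098+0.000j on G[0,3]
R3: Y=0.03356+0.000j on G[1,0]
L4: Y=0.000-0.002685j on G[0,2]
C3: Y=0.000+0.2150j on G[2,3]
R4: Y=0.0001229+0.000j on G[0,2]
R5: Y=0.03268+0.000j on G[3,0]
R6: Y=0.001054+0.000j on G[1,3]
R7: Y=0.03003+0.000j on G[0,2]
I4: z[0]−=0.0909, z[1]+=0.0909
solve → V1=1.032-0.1658j, V2=0.3013+0.6258j, V3=0.1973+0.1095j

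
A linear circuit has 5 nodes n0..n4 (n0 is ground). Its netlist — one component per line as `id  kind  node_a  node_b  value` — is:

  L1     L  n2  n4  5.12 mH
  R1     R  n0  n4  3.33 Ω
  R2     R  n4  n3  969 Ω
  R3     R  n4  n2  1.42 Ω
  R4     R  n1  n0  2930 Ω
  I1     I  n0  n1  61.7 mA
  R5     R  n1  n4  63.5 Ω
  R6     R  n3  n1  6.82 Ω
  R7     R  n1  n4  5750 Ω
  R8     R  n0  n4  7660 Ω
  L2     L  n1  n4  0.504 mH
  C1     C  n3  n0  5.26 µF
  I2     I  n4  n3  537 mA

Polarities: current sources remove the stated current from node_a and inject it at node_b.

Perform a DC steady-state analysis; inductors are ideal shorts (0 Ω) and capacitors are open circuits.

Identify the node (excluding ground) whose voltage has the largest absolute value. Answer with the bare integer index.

3

Apply KCL at each of the 4 non-ground nodes and solve the resulting linear system.
Node n1: branches {R4, I1, R5, R6, R7, L2} → V_1 = 0.2051
Node n2: branches {L1, R3} → V_2 = 0.2051
Node n3: branches {R2, R6, C1, I2} → V_3 = 3.842
Node n4: branches {L1, R1, R2, R3, R5, R7, R8, L2, I2} → V_4 = 0.2051
Source currents: i(L1)=0.000, i(L2)=0.5949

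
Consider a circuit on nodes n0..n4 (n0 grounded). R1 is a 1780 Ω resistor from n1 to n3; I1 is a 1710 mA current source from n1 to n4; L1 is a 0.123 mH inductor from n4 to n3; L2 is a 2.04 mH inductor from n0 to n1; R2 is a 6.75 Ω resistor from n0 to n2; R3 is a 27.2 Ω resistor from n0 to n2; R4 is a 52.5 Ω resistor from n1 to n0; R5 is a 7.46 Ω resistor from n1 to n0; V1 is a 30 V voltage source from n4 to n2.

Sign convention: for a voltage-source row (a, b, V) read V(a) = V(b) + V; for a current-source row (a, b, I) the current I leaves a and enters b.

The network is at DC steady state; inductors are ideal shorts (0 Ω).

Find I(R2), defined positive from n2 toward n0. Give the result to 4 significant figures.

1.352 A

Element admittances at DC:
  Y(R1) = 0.0005618 S between n1,n3
  I1: injects 1.71 A into n4 (from n1)
  L1: short n4↔n3 (DC inductor)
  L2: short n0↔n1 (DC inductor)
  Y(R2) = 0.1481 S between n0,n2
  Y(R3) = 0.03676 S between n0,n2
  Y(R4) = 0.01905 S between n1,n0
  Y(R5) = 0.1340 S between n1,n0
  V1: constraint V(n4)−V(n2) = 30
Assemble and solve the 7×7 MNA system:
  V(n1)=0.000  V(n2)=9.129  V(n3)=39.13  V(n4)=39.13
  i(L1)=0.02198  i(L2)=1.688  i(V1)=1.688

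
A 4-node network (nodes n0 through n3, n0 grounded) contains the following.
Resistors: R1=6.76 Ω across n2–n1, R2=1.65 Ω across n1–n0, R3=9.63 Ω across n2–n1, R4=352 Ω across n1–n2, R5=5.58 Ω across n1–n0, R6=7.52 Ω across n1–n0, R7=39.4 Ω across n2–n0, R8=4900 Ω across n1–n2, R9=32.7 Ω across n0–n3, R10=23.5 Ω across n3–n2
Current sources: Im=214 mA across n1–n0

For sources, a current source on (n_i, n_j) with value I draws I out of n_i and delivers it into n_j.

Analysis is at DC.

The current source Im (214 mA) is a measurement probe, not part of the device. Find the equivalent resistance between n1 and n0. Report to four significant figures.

Apply KCL at each of the 3 non-ground nodes and solve the resulting linear system.
Node n1: branches {R1, R2, R3, R4, R5, R6, R8, Im} → V_1 = -0.2240
Node n2: branches {R1, R3, R4, R7, R8, R10} → V_2 = -0.1916
Node n3: branches {R9, R10} → V_3 = -0.1115

R_eq = 1.047 Ω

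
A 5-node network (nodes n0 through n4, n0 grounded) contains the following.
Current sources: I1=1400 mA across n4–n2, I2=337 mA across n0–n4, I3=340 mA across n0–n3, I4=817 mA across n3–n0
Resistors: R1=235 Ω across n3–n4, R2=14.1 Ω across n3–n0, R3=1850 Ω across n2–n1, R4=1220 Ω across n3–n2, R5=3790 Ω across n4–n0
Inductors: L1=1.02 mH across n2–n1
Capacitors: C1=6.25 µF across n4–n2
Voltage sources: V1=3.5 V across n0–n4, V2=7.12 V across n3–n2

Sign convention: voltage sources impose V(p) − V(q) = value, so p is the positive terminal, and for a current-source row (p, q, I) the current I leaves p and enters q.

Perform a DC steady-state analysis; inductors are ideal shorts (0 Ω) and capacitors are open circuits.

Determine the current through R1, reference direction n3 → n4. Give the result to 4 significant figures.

0.06630 A

Element admittances at DC:
  I1: injects 1.4 A into n2 (from n4)
  I2: injects 0.337 A into n4 (from n0)
  I3: injects 0.34 A into n3 (from n0)
  Y(R1) = 0.004255 S between n3,n4
  L1: short n2↔n1 (DC inductor)
  Y(C1) = 0.000 S between n4,n2
  Y(R2) = 0.07092 S between n3,n0
  Y(R3) = 0.0005405 S between n2,n1
  Y(R4) = 0.0008197 S between n3,n2
  Y(R5) = 0.0002639 S between n4,n0
  I4: injects 0.817 A into n0 (from n3)
  V1: constraint V(n0)−V(n4) = 3.5
  V2: constraint V(n3)−V(n2) = 7.12
Assemble and solve the 7×7 MNA system:
  V(n1)=4.960  V(n2)=4.960  V(n3)=12.08  V(n4)=-3.500
  i(L1)=0.000  i(V1)=0.9958  i(V2)=-1.406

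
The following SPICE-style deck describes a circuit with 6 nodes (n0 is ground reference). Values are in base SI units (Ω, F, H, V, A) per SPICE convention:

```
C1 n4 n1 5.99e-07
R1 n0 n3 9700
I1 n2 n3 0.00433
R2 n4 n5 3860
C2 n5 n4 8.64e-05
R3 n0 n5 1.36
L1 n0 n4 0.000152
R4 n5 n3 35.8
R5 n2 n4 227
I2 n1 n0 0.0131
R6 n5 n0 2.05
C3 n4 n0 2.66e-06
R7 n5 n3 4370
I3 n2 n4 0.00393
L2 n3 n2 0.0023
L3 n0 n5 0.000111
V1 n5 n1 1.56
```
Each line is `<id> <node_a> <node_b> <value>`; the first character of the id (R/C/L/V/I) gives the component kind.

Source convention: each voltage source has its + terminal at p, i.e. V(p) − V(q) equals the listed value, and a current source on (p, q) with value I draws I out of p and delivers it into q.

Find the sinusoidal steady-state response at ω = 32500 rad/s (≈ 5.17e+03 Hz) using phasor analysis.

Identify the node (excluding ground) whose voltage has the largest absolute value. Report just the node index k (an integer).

1

Apply KCL at each of the 5 non-ground nodes and solve the resulting linear system.
Node n1: branches {C1, I2, V1} → V_1 = -1.569-0.004150j
Node n2: branches {I1, R5, I3, L2} → V_2 = -0.2634-0.4696j
Node n3: branches {R1, I1, R4, R7, L2} → V_3 = -0.1106+0.06821j
Node n4: branches {C1, R2, C2, L1, R5, C3, I3} → V_4 = -0.02160-0.005386j
Node n5: branches {R2, C2, R3, R4, R6, R7, L3, V1} → V_5 = -0.009250-0.004150j
Source currents: i(V1)=0.01308-0.03013j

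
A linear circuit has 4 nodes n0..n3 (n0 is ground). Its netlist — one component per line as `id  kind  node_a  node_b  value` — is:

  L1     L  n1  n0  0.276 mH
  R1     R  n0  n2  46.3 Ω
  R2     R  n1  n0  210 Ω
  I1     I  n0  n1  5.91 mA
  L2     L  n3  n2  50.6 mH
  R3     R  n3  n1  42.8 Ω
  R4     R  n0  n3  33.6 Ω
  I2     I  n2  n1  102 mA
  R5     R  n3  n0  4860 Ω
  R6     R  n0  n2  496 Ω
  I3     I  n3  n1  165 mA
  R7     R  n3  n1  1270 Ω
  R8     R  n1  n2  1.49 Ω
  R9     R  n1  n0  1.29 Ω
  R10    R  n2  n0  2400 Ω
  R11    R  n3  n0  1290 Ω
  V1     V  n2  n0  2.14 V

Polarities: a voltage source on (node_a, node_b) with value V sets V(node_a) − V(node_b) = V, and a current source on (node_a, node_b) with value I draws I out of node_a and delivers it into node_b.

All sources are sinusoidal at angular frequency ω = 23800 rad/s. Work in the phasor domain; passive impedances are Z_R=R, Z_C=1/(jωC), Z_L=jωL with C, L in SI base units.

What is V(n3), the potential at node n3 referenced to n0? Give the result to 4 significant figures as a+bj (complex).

-2.519-0.02043j V

MNA unknowns: 3 node voltages V₁..V_3 plus 1 source current (V1)
L1: Y=0.000-0.1522j on G[1,0]
R1: Y=0.02160+0.000j on G[0,2]
R2: Y=0.004762+0.000j on G[1,0]
I1: z[0]−=0.00591, z[1]+=0.00591
L2: Y=0.000-0.0008304j on G[3,2]
R3: Y=0.02336+0.000j on G[3,1]
R4: Y=0.02976+0.000j on G[0,3]
I2: z[2]−=0.102, z[1]+=0.102
R5: Y=0.0002058+0.000j on G[3,0]
R6: Y=0.002016+0.000j on G[0,2]
I3: z[3]−=0.165, z[1]+=0.165
R7: Y=0.0007874+0.000j on G[3,1]
R8: Y=0.6711+0.000j on G[1,2]
R9: Y=0.7752+0.000j on G[1,0]
R10: Y=0.0004167+0.000j on G[2,0]
R11: Y=0.0007752+0.000j on G[3,0]
V1: row V2−V0=2.14, i_V1 at 2,0
solve → V1=1.106+0.1138j, V2=2.140+0.000j, V3=-2.519-0.02043j
aux → i_V1=-0.8477+0.08021j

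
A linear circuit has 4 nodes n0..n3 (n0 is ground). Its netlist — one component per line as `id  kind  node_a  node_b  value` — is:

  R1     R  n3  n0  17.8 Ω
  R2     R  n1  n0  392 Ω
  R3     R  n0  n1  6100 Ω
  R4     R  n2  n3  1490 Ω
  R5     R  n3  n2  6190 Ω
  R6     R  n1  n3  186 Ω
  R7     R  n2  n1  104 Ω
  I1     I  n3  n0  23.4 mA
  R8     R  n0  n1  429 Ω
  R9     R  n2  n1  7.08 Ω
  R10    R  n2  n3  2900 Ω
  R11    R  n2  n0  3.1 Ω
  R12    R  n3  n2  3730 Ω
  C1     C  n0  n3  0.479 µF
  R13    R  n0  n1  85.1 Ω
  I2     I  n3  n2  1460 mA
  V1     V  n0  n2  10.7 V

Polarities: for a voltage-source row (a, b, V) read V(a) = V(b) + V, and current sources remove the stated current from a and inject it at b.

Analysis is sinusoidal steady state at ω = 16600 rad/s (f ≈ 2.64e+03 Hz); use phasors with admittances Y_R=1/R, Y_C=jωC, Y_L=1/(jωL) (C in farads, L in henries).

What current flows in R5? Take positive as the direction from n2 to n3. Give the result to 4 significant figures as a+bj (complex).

0.002191-0.0004960j A

MNA unknowns: 3 node voltages V₁..V_3 plus 1 source current (V1)
R1: Y=0.05618+0.000j on G[3,0]
R2: Y=0.002551+0.000j on G[1,0]
R3: Y=0.0001639+0.000j on G[0,1]
R4: Y=0.0006711+0.000j on G[2,3]
R5: Y=0.0001616+0.000j on G[3,2]
R6: Y=0.005376+0.000j on G[1,3]
R7: Y=0.009615+0.000j on G[2,1]
I1: z[3]−=0.0234, z[0]+=0.0234
R8: Y=0.002331+0.000j on G[0,1]
R9: Y=0.1412+0.000j on G[2,1]
R10: Y=0.0003448+0.000j on G[2,3]
R11: Y=0.3226+0.000j on G[2,0]
R12: Y=0.0002681+0.000j on G[3,2]
C1: Y=0.000+0.007951j on G[0,3]
R13: Y=0.01175+0.000j on G[0,1]
I2: z[3]−=1.46, z[2]+=1.46
V1: row V0−V2=10.7, i_V1 at 0,2
solve → V1=-10.08+0.09540j, V2=-10.70+0.000j, V3=-24.26+3.070j
aux → i_V1=-4.985-0.01883j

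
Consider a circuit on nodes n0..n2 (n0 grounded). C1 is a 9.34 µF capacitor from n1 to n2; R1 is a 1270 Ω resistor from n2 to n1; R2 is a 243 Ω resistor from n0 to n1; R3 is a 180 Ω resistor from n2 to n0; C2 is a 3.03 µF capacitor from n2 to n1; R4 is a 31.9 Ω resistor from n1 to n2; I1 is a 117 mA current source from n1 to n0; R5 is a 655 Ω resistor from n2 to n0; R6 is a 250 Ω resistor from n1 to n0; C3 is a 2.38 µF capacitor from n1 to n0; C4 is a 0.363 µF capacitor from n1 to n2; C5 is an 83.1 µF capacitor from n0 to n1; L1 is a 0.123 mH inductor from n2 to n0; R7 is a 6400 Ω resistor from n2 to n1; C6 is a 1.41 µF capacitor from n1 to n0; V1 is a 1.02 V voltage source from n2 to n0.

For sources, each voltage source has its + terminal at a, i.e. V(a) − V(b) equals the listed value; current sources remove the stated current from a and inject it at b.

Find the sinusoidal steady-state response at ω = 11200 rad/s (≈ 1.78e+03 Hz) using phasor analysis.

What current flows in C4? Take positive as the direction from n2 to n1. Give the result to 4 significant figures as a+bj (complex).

0.0003251+0.003629j A

Apply KCL at each of the 2 non-ground nodes and solve the resulting linear system.
Node n1: branches {C1, R1, R2, C2, R4, I1, R6, C3, C4, C5, R7, C6} → V_1 = 0.1275+0.07996j
Node n2: branches {C1, R1, R3, C2, R4, R5, C4, L1, R7, V1} → V_2 = 1.020+0.000j
Source currents: i(V1)=-0.04745+0.6157j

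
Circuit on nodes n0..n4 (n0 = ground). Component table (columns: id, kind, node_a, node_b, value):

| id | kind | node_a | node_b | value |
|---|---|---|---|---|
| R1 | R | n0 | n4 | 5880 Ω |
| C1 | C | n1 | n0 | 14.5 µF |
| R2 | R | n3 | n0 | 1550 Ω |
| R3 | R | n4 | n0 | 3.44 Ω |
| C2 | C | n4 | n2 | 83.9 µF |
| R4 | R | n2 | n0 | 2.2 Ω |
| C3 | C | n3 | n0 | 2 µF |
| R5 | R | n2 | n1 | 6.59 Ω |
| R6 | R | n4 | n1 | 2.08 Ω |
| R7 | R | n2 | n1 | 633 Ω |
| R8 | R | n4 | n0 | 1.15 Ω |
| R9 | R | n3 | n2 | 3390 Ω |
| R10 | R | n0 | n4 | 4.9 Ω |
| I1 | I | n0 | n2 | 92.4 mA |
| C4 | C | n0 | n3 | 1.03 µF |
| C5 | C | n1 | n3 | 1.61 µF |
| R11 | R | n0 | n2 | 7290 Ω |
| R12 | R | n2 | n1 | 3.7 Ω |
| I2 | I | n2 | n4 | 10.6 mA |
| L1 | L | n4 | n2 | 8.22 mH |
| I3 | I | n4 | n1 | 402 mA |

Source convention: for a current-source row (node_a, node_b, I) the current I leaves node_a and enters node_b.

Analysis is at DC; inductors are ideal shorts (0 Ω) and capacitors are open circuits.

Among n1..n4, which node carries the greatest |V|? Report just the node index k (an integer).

1

MNA unknowns: 4 node voltages V₁..V_4 plus 1 source current (L1)
R1: Y=0.0001701 on G[0,4]
C1: Y=0.000 on G[1,0]
R2: Y=0.0006452 on G[3,0]
R3: Y=0.2907 on G[4,0]
C2: Y=0.000 on G[4,2]
R4: Y=0.4545 on G[2,0]
C3: Y=0.000 on G[3,0]
R5: Y=0.1517 on G[2,1]
R6: Y=0.4808 on G[4,1]
R7: Y=0.001580 on G[2,1]
R8: Y=0.8696 on G[4,0]
R9: Y=0.0002950 on G[3,2]
R10: Y=0.2041 on G[0,4]
I1: z[0]−=0.0924, z[2]+=0.0924
C4: Y=0.000 on G[0,3]
C5: Y=0.000 on G[1,3]
R11: Y=0.0001372 on G[0,2]
R12: Y=0.2703 on G[2,1]
I2: z[2]−=0.0106, z[4]+=0.0106
L1: row V4−V2=0, i_L1 at 4,2
I3: z[4]−=0.402, z[1]+=0.402
solve → V1=0.4953, V2=0.05079, V3=0.01593, V4=0.05079
aux → i_L1=-0.2470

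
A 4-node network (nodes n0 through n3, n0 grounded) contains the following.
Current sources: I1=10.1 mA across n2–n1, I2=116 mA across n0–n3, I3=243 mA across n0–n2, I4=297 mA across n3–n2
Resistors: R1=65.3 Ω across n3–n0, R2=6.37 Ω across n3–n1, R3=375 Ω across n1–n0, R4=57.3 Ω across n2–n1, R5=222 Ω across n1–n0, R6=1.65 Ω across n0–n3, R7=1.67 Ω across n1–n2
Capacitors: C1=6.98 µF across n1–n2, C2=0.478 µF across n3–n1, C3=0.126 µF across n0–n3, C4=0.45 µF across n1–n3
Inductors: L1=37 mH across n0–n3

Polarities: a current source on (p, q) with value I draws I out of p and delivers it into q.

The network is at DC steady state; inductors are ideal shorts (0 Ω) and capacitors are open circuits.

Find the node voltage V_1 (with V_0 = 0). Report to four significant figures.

MNA unknowns: 3 node voltages V₁..V_3 plus 1 source current (L1)
I1: z[2]−=0.0101, z[1]+=0.0101
R1: Y=0.01531 on G[3,0]
C1: Y=0.000 on G[1,2]
C2: Y=0.000 on G[3,1]
R2: Y=0.1570 on G[3,1]
R3: Y=0.002667 on G[1,0]
R4: Y=0.01745 on G[2,1]
R5: Y=0.004505 on G[1,0]
R6: Y=0.6061 on G[0,3]
R7: Y=0.5988 on G[1,2]
C3: Y=0.000 on G[0,3]
L1: row V0−V3=0, i_L1 at 0,3
I2: z[0]−=0.116, z[3]+=0.116
C4: Y=0.000 on G[1,3]
I3: z[0]−=0.243, z[2]+=0.243
I4: z[3]−=0.297, z[2]+=0.297
solve → V1=3.290, V2=4.149, V3=0.000
aux → i_L1=-0.3354

3.290 V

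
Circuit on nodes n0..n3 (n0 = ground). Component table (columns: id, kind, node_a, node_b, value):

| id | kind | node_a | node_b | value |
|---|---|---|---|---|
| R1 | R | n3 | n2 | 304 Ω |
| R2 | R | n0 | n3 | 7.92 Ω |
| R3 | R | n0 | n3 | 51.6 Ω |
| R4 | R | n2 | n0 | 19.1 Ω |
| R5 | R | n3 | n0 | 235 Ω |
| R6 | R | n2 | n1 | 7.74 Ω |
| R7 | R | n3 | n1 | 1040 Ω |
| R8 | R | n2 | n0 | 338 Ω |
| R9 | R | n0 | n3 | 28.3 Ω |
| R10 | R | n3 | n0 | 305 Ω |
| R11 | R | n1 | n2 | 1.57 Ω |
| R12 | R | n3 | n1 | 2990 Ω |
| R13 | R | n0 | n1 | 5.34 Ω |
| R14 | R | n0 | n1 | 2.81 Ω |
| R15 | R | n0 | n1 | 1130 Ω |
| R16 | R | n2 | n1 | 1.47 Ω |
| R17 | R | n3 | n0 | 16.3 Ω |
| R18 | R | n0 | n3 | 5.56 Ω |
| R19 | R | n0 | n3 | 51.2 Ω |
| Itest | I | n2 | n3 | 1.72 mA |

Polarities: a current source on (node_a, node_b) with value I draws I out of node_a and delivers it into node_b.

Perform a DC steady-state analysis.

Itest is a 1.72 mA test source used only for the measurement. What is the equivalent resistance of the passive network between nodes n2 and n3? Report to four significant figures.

R_eq = 4.362 Ω

MNA unknowns: 3 node voltages V₁..V_3
R1: Y=0.003289 on G[3,2]
R2: Y=0.1263 on G[0,3]
R3: Y=0.01938 on G[0,3]
R4: Y=0.05236 on G[2,0]
R5: Y=0.004255 on G[3,0]
R6: Y=0.1292 on G[2,1]
R7: Y=0.0009615 on G[3,1]
R8: Y=0.002959 on G[2,0]
R9: Y=0.03534 on G[0,3]
R10: Y=0.003279 on G[3,0]
R11: Y=0.6369 on G[1,2]
R12: Y=0.0003344 on G[3,1]
R13: Y=0.1873 on G[0,1]
R14: Y=0.3559 on G[0,1]
R15: Y=0.0008850 on G[0,1]
R16: Y=0.6803 on G[2,1]
R17: Y=0.06135 on G[3,0]
R18: Y=0.1799 on G[0,3]
R19: Y=0.01953 on G[0,3]
Itest: z[2]−=0.00172, z[3]+=0.00172
solve → V1=-0.002720, V2=-0.003748, V3=0.003755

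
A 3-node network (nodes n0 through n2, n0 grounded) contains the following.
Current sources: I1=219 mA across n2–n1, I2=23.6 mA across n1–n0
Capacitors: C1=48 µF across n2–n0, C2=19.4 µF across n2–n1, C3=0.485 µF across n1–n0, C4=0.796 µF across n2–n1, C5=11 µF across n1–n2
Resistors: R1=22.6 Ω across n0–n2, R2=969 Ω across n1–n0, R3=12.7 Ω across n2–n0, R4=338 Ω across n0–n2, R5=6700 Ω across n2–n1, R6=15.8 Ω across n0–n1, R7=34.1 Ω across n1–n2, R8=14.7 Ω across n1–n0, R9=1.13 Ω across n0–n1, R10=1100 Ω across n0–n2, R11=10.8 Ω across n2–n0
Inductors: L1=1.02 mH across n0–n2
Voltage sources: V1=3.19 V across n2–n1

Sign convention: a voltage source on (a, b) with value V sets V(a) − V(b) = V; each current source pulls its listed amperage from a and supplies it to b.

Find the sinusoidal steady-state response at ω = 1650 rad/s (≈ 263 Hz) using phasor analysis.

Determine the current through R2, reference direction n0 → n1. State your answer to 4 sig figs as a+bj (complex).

Apply KCL at each of the 2 non-ground nodes and solve the resulting linear system.
Node n1: branches {I1, C2, C3, C4, C5, R2, R5, I2, R6, R7, R8, R9, V1} → V_1 = -0.9697+0.9251j
Node n2: branches {I1, C1, C2, C4, C5, R1, R3, L1, R4, R5, R7, R10, R11, V1} → V_2 = 2.220+0.9251j
Source currents: i(V1)=-1.277+0.7762j

0.001001-0.0009547j A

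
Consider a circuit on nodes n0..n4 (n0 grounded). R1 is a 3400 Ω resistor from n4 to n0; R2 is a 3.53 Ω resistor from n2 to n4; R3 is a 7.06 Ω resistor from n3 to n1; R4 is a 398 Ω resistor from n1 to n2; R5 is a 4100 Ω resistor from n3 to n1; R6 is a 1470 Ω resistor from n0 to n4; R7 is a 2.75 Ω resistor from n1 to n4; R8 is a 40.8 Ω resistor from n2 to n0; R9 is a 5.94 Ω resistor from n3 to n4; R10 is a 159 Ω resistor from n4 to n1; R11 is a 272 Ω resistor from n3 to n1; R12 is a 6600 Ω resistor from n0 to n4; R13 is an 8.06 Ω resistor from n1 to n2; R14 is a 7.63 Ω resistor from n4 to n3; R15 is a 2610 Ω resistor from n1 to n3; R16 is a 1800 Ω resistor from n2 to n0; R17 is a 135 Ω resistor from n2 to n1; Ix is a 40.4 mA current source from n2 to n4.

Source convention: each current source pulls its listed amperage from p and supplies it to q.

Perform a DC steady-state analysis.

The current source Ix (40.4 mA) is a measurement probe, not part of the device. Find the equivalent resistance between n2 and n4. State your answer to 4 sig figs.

R_eq = 2.574 Ω

Element admittances at DC:
  Y(R1) = 0.0002941 S between n4,n0
  Y(R2) = 0.2833 S between n2,n4
  Y(R3) = 0.1416 S between n3,n1
  Y(R4) = 0.002513 S between n1,n2
  Y(R5) = 0.0002439 S between n3,n1
  Y(R6) = 0.0006803 S between n0,n4
  Y(R7) = 0.3636 S between n1,n4
  Y(R8) = 0.02451 S between n2,n0
  Y(R9) = 0.1684 S between n3,n4
  Y(R10) = 0.006289 S between n4,n1
  Y(R11) = 0.003676 S between n3,n1
  Y(R12) = 0.0001515 S between n0,n4
  Y(R13) = 0.1241 S between n1,n2
  Y(R14) = 0.1311 S between n4,n3
  Y(R15) = 0.0003831 S between n1,n3
  Y(R16) = 0.0005556 S between n2,n0
  Y(R17) = 0.007407 S between n2,n1
  Ix: injects 0.0404 A into n4 (from n2)
Assemble and solve the 4×4 MNA system:
  V(n1)=0.07637  V(n2)=-0.004470  V(n3)=0.09193  V(n4)=0.09951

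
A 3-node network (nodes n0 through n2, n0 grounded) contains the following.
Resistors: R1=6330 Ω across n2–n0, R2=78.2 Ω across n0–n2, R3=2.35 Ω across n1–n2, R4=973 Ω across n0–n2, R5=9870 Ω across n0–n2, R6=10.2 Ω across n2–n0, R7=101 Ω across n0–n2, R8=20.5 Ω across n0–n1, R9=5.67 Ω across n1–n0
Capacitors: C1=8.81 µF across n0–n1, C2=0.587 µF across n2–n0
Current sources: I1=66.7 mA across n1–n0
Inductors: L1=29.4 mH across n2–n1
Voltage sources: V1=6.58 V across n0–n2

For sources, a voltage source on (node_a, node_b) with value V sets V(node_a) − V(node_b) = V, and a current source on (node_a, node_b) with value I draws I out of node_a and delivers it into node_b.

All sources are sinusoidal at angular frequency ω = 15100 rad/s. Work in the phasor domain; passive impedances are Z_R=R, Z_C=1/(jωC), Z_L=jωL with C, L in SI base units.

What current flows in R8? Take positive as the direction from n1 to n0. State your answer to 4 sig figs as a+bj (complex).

Apply KCL at each of the 2 non-ground nodes and solve the resulting linear system.
Node n1: branches {C1, I1, R3, L1, R8, R9} → V_1 = -4.230+0.8730j
Node n2: branches {R1, R2, R3, R4, R5, L1, R6, C2, R7, V1} → V_2 = -6.580+0.000j
Source currents: i(V1)=-1.805-0.4245j

-0.2064+0.04259j A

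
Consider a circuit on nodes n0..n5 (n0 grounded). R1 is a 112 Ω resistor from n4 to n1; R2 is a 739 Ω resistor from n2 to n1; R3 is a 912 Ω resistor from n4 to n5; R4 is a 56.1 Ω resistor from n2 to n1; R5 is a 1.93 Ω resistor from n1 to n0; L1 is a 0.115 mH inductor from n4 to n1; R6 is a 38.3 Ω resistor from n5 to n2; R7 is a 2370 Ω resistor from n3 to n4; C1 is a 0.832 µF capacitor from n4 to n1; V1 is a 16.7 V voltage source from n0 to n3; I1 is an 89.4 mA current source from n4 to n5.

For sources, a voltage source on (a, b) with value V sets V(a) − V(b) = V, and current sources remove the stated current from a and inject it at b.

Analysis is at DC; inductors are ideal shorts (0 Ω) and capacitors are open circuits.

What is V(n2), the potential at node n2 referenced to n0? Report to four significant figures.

4.227 V

Apply KCL at each of the 5 non-ground nodes and solve the resulting linear system.
Node n1: branches {R1, R2, R4, R5, L1, C1} → V_1 = -0.01359
Node n2: branches {R2, R4, R6} → V_2 = 4.227
Node n3: branches {R7, V1} → V_3 = -16.70
Node n4: branches {R1, R3, L1, R7, C1, I1} → V_4 = -0.01359
Node n5: branches {R3, R6, I1} → V_5 = 7.342
Source currents: i(L1)=-0.08837, i(V1)=-0.007041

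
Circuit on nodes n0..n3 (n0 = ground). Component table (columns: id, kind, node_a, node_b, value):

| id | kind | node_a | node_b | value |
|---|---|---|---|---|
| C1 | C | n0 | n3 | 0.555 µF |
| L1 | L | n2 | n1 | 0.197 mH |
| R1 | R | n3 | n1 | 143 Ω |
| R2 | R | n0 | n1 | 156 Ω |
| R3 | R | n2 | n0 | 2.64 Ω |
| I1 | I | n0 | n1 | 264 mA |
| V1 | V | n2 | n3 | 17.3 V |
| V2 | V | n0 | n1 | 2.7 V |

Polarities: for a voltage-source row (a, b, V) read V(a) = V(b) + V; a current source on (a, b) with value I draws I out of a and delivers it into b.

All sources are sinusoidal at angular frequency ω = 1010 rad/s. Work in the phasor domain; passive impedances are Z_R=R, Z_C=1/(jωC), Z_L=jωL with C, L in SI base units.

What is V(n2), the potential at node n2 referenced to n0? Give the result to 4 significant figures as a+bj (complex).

-2.685+0.2264j V

Element admittances at ω=1010 rad/s:
  Y(C1) = 0.000+0.0005605j S between n0,n3
  Y(L1) = 0.000-5.026j S between n2,n1
  Y(R1) = 0.006993+0.000j S between n3,n1
  Y(R2) = 0.006410+0.000j S between n0,n1
  Y(R3) = 0.3788+0.000j S between n2,n0
  I1: injects 0.264 A into n1 (from n0)
  V1: constraint V(n2)−V(n3) = 17.3
  V2: constraint V(n0)−V(n1) = 2.7
Assemble and solve the 5×5 MNA system:
  V(n1)=-2.700+0.000j  V(n2)=-2.685+0.2264j  V(n3)=-19.98+0.2264j
  i(V1)=-0.1210-0.009619j  i(V2)=-1.298+0.07456j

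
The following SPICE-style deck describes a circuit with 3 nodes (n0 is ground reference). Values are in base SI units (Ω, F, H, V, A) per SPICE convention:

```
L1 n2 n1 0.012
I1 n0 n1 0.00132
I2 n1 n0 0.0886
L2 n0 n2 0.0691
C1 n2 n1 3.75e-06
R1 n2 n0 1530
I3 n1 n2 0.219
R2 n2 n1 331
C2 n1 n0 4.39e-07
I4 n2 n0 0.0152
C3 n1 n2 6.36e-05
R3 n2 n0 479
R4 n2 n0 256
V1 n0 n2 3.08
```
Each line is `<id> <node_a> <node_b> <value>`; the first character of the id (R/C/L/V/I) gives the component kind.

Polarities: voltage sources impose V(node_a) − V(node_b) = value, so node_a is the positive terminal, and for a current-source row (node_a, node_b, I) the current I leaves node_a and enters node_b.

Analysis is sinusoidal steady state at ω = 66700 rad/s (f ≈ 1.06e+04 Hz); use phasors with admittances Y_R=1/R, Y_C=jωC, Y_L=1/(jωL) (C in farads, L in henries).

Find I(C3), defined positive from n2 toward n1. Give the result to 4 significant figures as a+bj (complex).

MNA unknowns: 2 node voltages V₁..V_2 plus 1 source current (V1)
L1: Y=0.000-0.001249j on G[2,1]
I1: z[0]−=0.00132, z[1]+=0.00132
I2: z[1]−=0.0886, z[0]+=0.0886
L2: Y=0.000-0.0002170j on G[0,2]
C1: Y=0.000+0.2501j on G[2,1]
R1: Y=0.0006536+0.000j on G[2,0]
I3: z[1]−=0.219, z[2]+=0.219
R2: Y=0.003021+0.000j on G[2,1]
C2: Y=0.000+0.02928j on G[1,0]
I4: z[2]−=0.0152, z[0]+=0.0152
C3: Y=0.000+4.242j on G[1,2]
R3: Y=0.002088+0.000j on G[2,0]
R4: Y=0.003906+0.000j on G[2,0]
V1: row V0−V2=3.08, i_V1 at 0,2
solve → V1=-3.060+0.06777j, V2=-3.080+0.000j
aux → i_V1=0.08002-0.08894j

0.2875-0.08444j A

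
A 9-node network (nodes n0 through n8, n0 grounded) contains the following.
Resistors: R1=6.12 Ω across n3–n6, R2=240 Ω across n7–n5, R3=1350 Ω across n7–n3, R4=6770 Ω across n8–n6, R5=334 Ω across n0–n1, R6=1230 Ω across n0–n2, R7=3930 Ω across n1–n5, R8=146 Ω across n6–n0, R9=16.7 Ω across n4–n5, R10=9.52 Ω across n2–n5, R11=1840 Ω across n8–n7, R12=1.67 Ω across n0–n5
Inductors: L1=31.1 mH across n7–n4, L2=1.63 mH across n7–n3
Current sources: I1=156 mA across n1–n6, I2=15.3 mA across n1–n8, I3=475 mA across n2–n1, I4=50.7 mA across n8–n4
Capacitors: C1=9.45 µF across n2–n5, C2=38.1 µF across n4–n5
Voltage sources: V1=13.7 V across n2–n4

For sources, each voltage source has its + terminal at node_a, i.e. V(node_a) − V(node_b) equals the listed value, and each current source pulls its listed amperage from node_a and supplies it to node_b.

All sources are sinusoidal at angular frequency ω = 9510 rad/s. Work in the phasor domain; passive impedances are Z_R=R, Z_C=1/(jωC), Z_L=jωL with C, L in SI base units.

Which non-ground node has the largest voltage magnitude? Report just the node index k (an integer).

1

Element admittances at ω=9510 rad/s:
  Y(R1) = 0.1634+0.000j S between n3,n6
  Y(R2) = 0.004167+0.000j S between n7,n5
  Y(R3) = 0.0007407+0.000j S between n7,n3
  Y(L1) = 0.000-0.003381j S between n7,n4
  Y(R4) = 0.0001477+0.000j S between n8,n6
  I1: injects 0.156 A into n6 (from n1)
  Y(R5) = 0.002994+0.000j S between n0,n1
  Y(R6) = 0.0008130+0.000j S between n0,n2
  Y(R7) = 0.0002545+0.000j S between n1,n5
  I2: injects 0.0153 A into n8 (from n1)
  Y(C1) = 0.000+0.08987j S between n2,n5
  Y(C2) = 0.000+0.3623j S between n4,n5
  Y(R8) = 0.006849+0.000j S between n6,n0
  I3: injects 0.475 A into n1 (from n2)
  Y(R9) = 0.05988+0.000j S between n4,n5
  Y(R10) = 0.1050+0.000j S between n2,n5
  Y(R11) = 0.0005435+0.000j S between n8,n7
  Y(R12) = 0.5988+0.000j S between n0,n5
  I4: injects 0.0507 A into n4 (from n8)
  Y(L2) = 0.000-0.06451j S between n7,n3
  V1: constraint V(n2)−V(n4) = 13.7
Assemble and solve the 9×9 MNA system:
  V(n1)=93.44-0.004497j  V(n2)=9.267+2.675j  V(n3)=10.30+4.901j  V(n4)=-4.433+2.675j  V(n5)=-0.6028-0.05741j  V(n6)=10.76+4.703j  V(n7)=9.786+3.750j  V(n8)=-41.22+3.954j
  i(V1)=-1.274-1.176j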